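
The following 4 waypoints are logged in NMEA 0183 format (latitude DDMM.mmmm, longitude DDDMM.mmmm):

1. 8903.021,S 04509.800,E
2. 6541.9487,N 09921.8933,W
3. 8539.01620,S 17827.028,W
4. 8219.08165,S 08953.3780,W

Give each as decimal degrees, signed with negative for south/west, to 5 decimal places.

Point 1:
  Latitude: degrees = first 2 digits = 89, minutes = 3.021; 89 + 3.021/60 = 89.050350
  S ⇒ negate
  λ: degrees = first 3 digits = 45, minutes = 9.8; 45 + 9.8/60 = 45.163333
  E → positive
Point 2:
  Latitude: split at 2 digits → 65° and 41.9487′; 65 + 41.9487/60 = 65.699145
  N ⇒ keep positive
  λ: split at 3 digits → 099° and 21.8933′; 99 + 21.8933/60 = 99.364888
  W → negative
Point 3:
  φ: degrees = first 2 digits = 85, minutes = 39.0162; 85 + 39.0162/60 = 85.650270
  S → negative
  λ: degrees = first 3 digits = 178, minutes = 27.028; 178 + 27.028/60 = 178.450467
  W ⇒ negate
Point 4:
  φ: degrees = first 2 digits = 82, minutes = 19.08165; 82 + 19.08165/60 = 82.318028
  S ⇒ negate
  Lon: degrees = first 3 digits = 89, minutes = 53.378; 89 + 53.378/60 = 89.889633
  W → negative

1. -89.05035, 45.16333
2. 65.69915, -99.36489
3. -85.65027, -178.45047
4. -82.31803, -89.88963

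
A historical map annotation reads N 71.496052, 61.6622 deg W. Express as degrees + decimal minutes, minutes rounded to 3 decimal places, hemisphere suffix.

Latitude: minutes = (71.496052 − 71) × 60 = 29.76312
Longitude: minutes = (61.662200 − 61) × 60 = 39.73200

71° 29.763′ N, 61° 39.732′ W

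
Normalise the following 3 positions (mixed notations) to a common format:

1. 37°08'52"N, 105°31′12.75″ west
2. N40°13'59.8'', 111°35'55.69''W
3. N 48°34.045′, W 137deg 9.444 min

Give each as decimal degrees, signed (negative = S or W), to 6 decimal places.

1. 37.147778, -105.520208
2. 40.233278, -111.598803
3. 48.567417, -137.157400

Point 1:
  Latitude: 8′ + 52″ = 8.86667′; 37 + 8.86667/60 = 37.1477778
  N → positive
  λ: 105 + 31/60 + 12.75/3600 = 105.5202083
  hemisphere W, so the sign is −
Point 2:
  Lat: 40 + 13/60 + 59.8/3600 = 40.2332778
  N → positive
  Lon: 111° + 35/60 + 55.69/3600 = 111 + 0.583333 + 0.015469 = 111.5988028
  W → negative
Point 3:
  φ: 48 + 34.045/60 = 48.5674167
  N ⇒ keep positive
  Longitude: 137 + 9.444/60 = 137.1574000
  W → negative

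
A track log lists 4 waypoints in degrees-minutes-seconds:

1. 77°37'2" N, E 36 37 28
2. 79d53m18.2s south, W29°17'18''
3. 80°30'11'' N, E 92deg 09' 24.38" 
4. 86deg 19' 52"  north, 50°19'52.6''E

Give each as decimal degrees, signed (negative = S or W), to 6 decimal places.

1. 77.617222, 36.624444
2. -79.888389, -29.288333
3. 80.503056, 92.156772
4. 86.331111, 50.331278

Point 1:
  φ: 77° + 37/60 + 2/3600 = 77 + 0.616667 + 0.000556 = 77.6172222
  N → positive
  Lon: 36° + 37/60 + 28/3600 = 36 + 0.616667 + 0.007778 = 36.6244444
  E ⇒ keep positive
Point 2:
  φ: 79° + 53/60 + 18.2/3600 = 79 + 0.883333 + 0.005056 = 79.8883889
  S ⇒ negate
  Longitude: 17′ + 18″ = 17.30000′; 29 + 17.30000/60 = 29.2883333
  W ⇒ negate
Point 3:
  Latitude: 80 + 30/60 + 11/3600 = 80.5030556
  N ⇒ keep positive
  Lon: 9′ + 24.38″ = 9.40633′; 92 + 9.40633/60 = 92.1567722
  E → positive
Point 4:
  Lat: 86° + 19/60 + 52/3600 = 86 + 0.316667 + 0.014444 = 86.3311111
  N ⇒ keep positive
  Lon: 50 + 19/60 + 52.6/3600 = 50.3312778
  E ⇒ keep positive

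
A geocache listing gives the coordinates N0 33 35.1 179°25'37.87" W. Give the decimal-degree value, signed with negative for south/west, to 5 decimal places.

φ: 33′ + 35.1″ = 33.58500′; 0 + 33.58500/60 = 0.559750
N → positive
Lon: 179° + 25/60 + 37.87/3600 = 179 + 0.416667 + 0.010519 = 179.427186
W ⇒ negate

0.55975, -179.42719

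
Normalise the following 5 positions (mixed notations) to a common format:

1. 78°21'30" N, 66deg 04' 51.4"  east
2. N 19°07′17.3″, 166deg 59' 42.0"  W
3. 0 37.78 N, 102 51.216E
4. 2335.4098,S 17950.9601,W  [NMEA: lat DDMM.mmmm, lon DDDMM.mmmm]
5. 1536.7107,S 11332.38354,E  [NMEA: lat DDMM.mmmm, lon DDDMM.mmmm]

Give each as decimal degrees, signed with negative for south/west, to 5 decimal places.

Point 1:
  φ: 78° + 21/60 + 30/3600 = 78 + 0.350000 + 0.008333 = 78.358333
  N → positive
  Longitude: 66° + 4/60 + 51.4/3600 = 66 + 0.066667 + 0.014278 = 66.080944
  E ⇒ keep positive
Point 2:
  Latitude: 19° + 7/60 + 17.3/3600 = 19 + 0.116667 + 0.004806 = 19.121472
  N → positive
  Longitude: 166° + 59/60 + 42/3600 = 166 + 0.983333 + 0.011667 = 166.995000
  W ⇒ negate
Point 3:
  φ: 37.78′ = 0.629667°; total 0.629667
  N → positive
  Lon: 51.216′ = 0.853600°; total 102.853600
  E ⇒ keep positive
Point 4:
  Lat: split at 2 digits → 23° and 35.4098′; 23 + 35.4098/60 = 23.590163
  S ⇒ negate
  λ: split at 3 digits → 179° and 50.9601′; 179 + 50.9601/60 = 179.849335
  W → negative
Point 5:
  Lat: degrees = first 2 digits = 15, minutes = 36.7107; 15 + 36.7107/60 = 15.611845
  hemisphere S, so the sign is −
  Lon: degrees = first 3 digits = 113, minutes = 32.38354; 113 + 32.38354/60 = 113.539726
  E ⇒ keep positive

1. 78.35833, 66.08094
2. 19.12147, -166.99500
3. 0.62967, 102.85360
4. -23.59016, -179.84934
5. -15.61185, 113.53973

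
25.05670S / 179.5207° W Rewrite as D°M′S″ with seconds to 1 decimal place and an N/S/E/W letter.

25°03′24.1″ S, 179°31′14.5″ W

Lat: 0.056700° → 3.40200′; 0.40200 × 60 = 24.120″
Lon: 0.520700 × 60 = 31.24200′ → 31′, remainder × 60 = 14.520″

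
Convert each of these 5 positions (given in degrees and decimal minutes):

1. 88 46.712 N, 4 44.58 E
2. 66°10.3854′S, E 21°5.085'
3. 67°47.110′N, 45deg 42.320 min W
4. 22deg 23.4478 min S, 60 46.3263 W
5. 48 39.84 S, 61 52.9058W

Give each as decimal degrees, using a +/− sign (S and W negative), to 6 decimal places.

Point 1:
  φ: 46.712′ = 0.778533°; total 88.7785333
  N ⇒ keep positive
  Lon: 4 + 44.58/60 = 4.7430000
  E → positive
Point 2:
  Latitude: 66 + 10.3854/60 = 66.1730900
  S ⇒ negate
  Lon: 5.085′ = 0.084750°; total 21.0847500
  E → positive
Point 3:
  Lat: 47.11′ = 0.785167°; total 67.7851667
  N → positive
  λ: 45 + 42.32/60 = 45.7053333
  W ⇒ negate
Point 4:
  φ: 22 + 23.4478/60 = 22.3907967
  S ⇒ negate
  Lon: 60 + 46.3263/60 = 60.7721050
  W ⇒ negate
Point 5:
  Latitude: 39.84′ = 0.664000°; total 48.6640000
  S → negative
  Lon: 61 + 52.9058/60 = 61.8817633
  W ⇒ negate

1. 88.778533, 4.743000
2. -66.173090, 21.084750
3. 67.785167, -45.705333
4. -22.390797, -60.772105
5. -48.664000, -61.881763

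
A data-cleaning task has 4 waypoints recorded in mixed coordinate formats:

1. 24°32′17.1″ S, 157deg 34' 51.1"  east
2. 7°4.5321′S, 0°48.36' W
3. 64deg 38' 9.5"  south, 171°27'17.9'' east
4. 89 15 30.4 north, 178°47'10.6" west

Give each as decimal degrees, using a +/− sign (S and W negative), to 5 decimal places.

Point 1:
  φ: 24 + 32/60 + 17.1/3600 = 24.538083
  S → negative
  Lon: 34′ + 51.1″ = 34.85167′; 157 + 34.85167/60 = 157.580861
  E → positive
Point 2:
  Latitude: 7 + 4.5321/60 = 7.075535
  S ⇒ negate
  λ: 48.36′ = 0.806000°; total 0.806000
  hemisphere W, so the sign is −
Point 3:
  φ: 64 + 38/60 + 9.5/3600 = 64.635972
  hemisphere S, so the sign is −
  Longitude: 27′ + 17.9″ = 27.29833′; 171 + 27.29833/60 = 171.454972
  E → positive
Point 4:
  φ: 15′ + 30.4″ = 15.50667′; 89 + 15.50667/60 = 89.258444
  N ⇒ keep positive
  λ: 47′ + 10.6″ = 47.17667′; 178 + 47.17667/60 = 178.786278
  W → negative

1. -24.53808, 157.58086
2. -7.07554, -0.80600
3. -64.63597, 171.45497
4. 89.25844, -178.78628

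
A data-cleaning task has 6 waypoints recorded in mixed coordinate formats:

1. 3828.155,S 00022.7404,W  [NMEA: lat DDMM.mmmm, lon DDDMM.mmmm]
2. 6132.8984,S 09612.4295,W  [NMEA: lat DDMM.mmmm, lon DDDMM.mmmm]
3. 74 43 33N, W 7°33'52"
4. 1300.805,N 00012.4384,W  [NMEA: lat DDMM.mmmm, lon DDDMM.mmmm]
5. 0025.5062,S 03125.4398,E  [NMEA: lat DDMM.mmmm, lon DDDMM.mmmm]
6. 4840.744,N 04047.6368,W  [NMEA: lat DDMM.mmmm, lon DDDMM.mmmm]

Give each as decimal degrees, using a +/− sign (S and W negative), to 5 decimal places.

Point 1:
  φ: split at 2 digits → 38° and 28.155′; 38 + 28.155/60 = 38.469250
  hemisphere S, so the sign is −
  Lon: split at 3 digits → 000° and 22.7404′; 0 + 22.7404/60 = 0.379007
  W → negative
Point 2:
  Lat: split at 2 digits → 61° and 32.8984′; 61 + 32.8984/60 = 61.548307
  S ⇒ negate
  Longitude: degrees = first 3 digits = 96, minutes = 12.4295; 96 + 12.4295/60 = 96.207158
  W ⇒ negate
Point 3:
  Latitude: 43′ + 33″ = 43.55000′; 74 + 43.55000/60 = 74.725833
  N → positive
  Lon: 7 + 33/60 + 52/3600 = 7.564444
  W → negative
Point 4:
  Lat: degrees = first 2 digits = 13, minutes = 0.805; 13 + 0.805/60 = 13.013417
  N ⇒ keep positive
  Lon: degrees = first 3 digits = 0, minutes = 12.4384; 0 + 12.4384/60 = 0.207307
  W → negative
Point 5:
  Latitude: split at 2 digits → 00° and 25.5062′; 0 + 25.5062/60 = 0.425103
  S → negative
  Longitude: degrees = first 3 digits = 31, minutes = 25.4398; 31 + 25.4398/60 = 31.423997
  E → positive
Point 6:
  Lat: split at 2 digits → 48° and 40.744′; 48 + 40.744/60 = 48.679067
  N → positive
  λ: split at 3 digits → 040° and 47.6368′; 40 + 47.6368/60 = 40.793947
  W → negative

1. -38.46925, -0.37901
2. -61.54831, -96.20716
3. 74.72583, -7.56444
4. 13.01342, -0.20731
5. -0.42510, 31.42400
6. 48.67907, -40.79395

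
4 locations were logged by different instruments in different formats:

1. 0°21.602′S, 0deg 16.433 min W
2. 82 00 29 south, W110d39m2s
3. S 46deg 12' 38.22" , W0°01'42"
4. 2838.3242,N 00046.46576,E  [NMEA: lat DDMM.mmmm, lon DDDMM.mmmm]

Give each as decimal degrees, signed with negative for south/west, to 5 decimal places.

1. -0.36003, -0.27388
2. -82.00806, -110.65056
3. -46.21062, -0.02833
4. 28.63874, 0.77443

Point 1:
  Latitude: 21.602′ = 0.360033°; total 0.360033
  S ⇒ negate
  Lon: 16.433′ = 0.273883°; total 0.273883
  W ⇒ negate
Point 2:
  Lat: 0′ + 29″ = 0.48333′; 82 + 0.48333/60 = 82.008056
  S → negative
  λ: 110 + 39/60 + 2/3600 = 110.650556
  W ⇒ negate
Point 3:
  φ: 46° + 12/60 + 38.22/3600 = 46 + 0.200000 + 0.010617 = 46.210617
  S ⇒ negate
  Lon: 0° + 1/60 + 42/3600 = 0 + 0.016667 + 0.011667 = 0.028333
  W → negative
Point 4:
  φ: degrees = first 2 digits = 28, minutes = 38.3242; 28 + 38.3242/60 = 28.638737
  N ⇒ keep positive
  Lon: degrees = first 3 digits = 0, minutes = 46.46576; 0 + 46.46576/60 = 0.774429
  E → positive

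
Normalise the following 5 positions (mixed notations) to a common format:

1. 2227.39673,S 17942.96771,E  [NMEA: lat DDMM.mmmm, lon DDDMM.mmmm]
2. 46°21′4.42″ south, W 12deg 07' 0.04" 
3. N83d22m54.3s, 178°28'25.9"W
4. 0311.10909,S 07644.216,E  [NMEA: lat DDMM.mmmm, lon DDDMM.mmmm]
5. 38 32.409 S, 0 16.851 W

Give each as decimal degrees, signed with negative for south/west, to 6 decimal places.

1. -22.456612, 179.716129
2. -46.351228, -12.116678
3. 83.381750, -178.473861
4. -3.185152, 76.736933
5. -38.540150, -0.280850

Point 1:
  Lat: split at 2 digits → 22° and 27.39673′; 22 + 27.39673/60 = 22.4566122
  S → negative
  λ: split at 3 digits → 179° and 42.96771′; 179 + 42.96771/60 = 179.7161285
  E ⇒ keep positive
Point 2:
  φ: 46° + 21/60 + 4.42/3600 = 46 + 0.350000 + 0.001228 = 46.3512278
  S ⇒ negate
  Longitude: 7′ + 0.04″ = 7.00067′; 12 + 7.00067/60 = 12.1166778
  W ⇒ negate
Point 3:
  Latitude: 83 + 22/60 + 54.3/3600 = 83.3817500
  N ⇒ keep positive
  Lon: 178° + 28/60 + 25.9/3600 = 178 + 0.466667 + 0.007194 = 178.4738611
  W → negative
Point 4:
  Latitude: degrees = first 2 digits = 3, minutes = 11.10909; 3 + 11.10909/60 = 3.1851515
  S → negative
  λ: degrees = first 3 digits = 76, minutes = 44.216; 76 + 44.216/60 = 76.7369333
  E ⇒ keep positive
Point 5:
  φ: 32.409′ = 0.540150°; total 38.5401500
  S → negative
  Longitude: 0 + 16.851/60 = 0.2808500
  hemisphere W, so the sign is −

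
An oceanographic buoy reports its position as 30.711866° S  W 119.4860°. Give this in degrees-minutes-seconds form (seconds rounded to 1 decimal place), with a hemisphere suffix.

Lat: whole degrees 30; 42.71196′ → 42′ and 42.718″
Lon: whole degrees 119; 29.16000′ → 29′ and 9.600″

30°42′42.7″ S, 119°29′9.6″ W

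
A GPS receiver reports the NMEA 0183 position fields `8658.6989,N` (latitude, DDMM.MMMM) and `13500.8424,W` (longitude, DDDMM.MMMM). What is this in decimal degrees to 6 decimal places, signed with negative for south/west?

φ: degrees = first 2 digits = 86, minutes = 58.6989; 86 + 58.6989/60 = 86.9783150
N → positive
Lon: degrees = first 3 digits = 135, minutes = 0.8424; 135 + 0.8424/60 = 135.0140400
W → negative

86.978315, -135.014040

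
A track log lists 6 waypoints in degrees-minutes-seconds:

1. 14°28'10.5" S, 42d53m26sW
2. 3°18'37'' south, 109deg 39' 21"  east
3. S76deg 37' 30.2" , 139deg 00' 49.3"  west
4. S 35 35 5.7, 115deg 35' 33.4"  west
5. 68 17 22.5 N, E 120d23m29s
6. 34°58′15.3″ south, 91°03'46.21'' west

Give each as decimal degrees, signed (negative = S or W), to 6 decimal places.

1. -14.469583, -42.890556
2. -3.310278, 109.655833
3. -76.625056, -139.013694
4. -35.584917, -115.592611
5. 68.289583, 120.391389
6. -34.970917, -91.062836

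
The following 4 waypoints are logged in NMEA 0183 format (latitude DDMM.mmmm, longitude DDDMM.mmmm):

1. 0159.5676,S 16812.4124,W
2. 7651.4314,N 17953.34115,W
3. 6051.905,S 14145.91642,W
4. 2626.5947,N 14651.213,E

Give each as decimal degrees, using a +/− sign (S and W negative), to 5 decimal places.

1. -1.99279, -168.20687
2. 76.85719, -179.88902
3. -60.86508, -141.76527
4. 26.44325, 146.85355

Point 1:
  Latitude: degrees = first 2 digits = 1, minutes = 59.5676; 1 + 59.5676/60 = 1.992793
  S ⇒ negate
  Longitude: degrees = first 3 digits = 168, minutes = 12.4124; 168 + 12.4124/60 = 168.206873
  W → negative
Point 2:
  Lat: degrees = first 2 digits = 76, minutes = 51.4314; 76 + 51.4314/60 = 76.857190
  N → positive
  Longitude: split at 3 digits → 179° and 53.34115′; 179 + 53.34115/60 = 179.889019
  W ⇒ negate
Point 3:
  φ: split at 2 digits → 60° and 51.905′; 60 + 51.905/60 = 60.865083
  S → negative
  Longitude: degrees = first 3 digits = 141, minutes = 45.91642; 141 + 45.91642/60 = 141.765274
  W ⇒ negate
Point 4:
  φ: degrees = first 2 digits = 26, minutes = 26.5947; 26 + 26.5947/60 = 26.443245
  N → positive
  Longitude: degrees = first 3 digits = 146, minutes = 51.213; 146 + 51.213/60 = 146.853550
  E ⇒ keep positive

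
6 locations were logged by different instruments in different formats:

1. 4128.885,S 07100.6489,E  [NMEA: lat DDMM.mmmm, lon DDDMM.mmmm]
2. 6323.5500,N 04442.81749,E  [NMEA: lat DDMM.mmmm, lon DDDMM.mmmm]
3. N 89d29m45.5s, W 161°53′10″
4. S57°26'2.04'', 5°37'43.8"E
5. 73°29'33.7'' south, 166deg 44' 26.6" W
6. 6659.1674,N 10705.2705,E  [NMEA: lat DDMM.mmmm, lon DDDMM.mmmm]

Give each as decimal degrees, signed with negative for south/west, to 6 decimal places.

1. -41.481417, 71.010815
2. 63.392500, 44.713625
3. 89.495972, -161.886111
4. -57.433900, 5.628833
5. -73.492694, -166.740722
6. 66.986123, 107.087842

Point 1:
  φ: split at 2 digits → 41° and 28.885′; 41 + 28.885/60 = 41.4814167
  S → negative
  λ: degrees = first 3 digits = 71, minutes = 0.6489; 71 + 0.6489/60 = 71.0108150
  E ⇒ keep positive
Point 2:
  Lat: degrees = first 2 digits = 63, minutes = 23.55; 63 + 23.55/60 = 63.3925000
  N → positive
  λ: degrees = first 3 digits = 44, minutes = 42.81749; 44 + 42.81749/60 = 44.7136248
  E → positive
Point 3:
  Lat: 89° + 29/60 + 45.5/3600 = 89 + 0.483333 + 0.012639 = 89.4959722
  N ⇒ keep positive
  Longitude: 161° + 53/60 + 10/3600 = 161 + 0.883333 + 0.002778 = 161.8861111
  W → negative
Point 4:
  Latitude: 57 + 26/60 + 2.04/3600 = 57.4339000
  S ⇒ negate
  Lon: 5° + 37/60 + 43.8/3600 = 5 + 0.616667 + 0.012167 = 5.6288333
  E → positive
Point 5:
  φ: 73 + 29/60 + 33.7/3600 = 73.4926944
  hemisphere S, so the sign is −
  Lon: 44′ + 26.6″ = 44.44333′; 166 + 44.44333/60 = 166.7407222
  hemisphere W, so the sign is −
Point 6:
  Lat: degrees = first 2 digits = 66, minutes = 59.1674; 66 + 59.1674/60 = 66.9861233
  N → positive
  Lon: degrees = first 3 digits = 107, minutes = 5.2705; 107 + 5.2705/60 = 107.0878417
  E → positive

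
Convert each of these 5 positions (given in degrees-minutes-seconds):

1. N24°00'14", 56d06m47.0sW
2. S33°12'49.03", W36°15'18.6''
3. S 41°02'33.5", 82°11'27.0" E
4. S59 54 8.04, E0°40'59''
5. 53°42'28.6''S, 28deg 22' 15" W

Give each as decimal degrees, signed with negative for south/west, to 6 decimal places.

Point 1:
  φ: 24° + 0/60 + 14/3600 = 24 + 0.000000 + 0.003889 = 24.0038889
  N ⇒ keep positive
  Longitude: 56° + 6/60 + 47/3600 = 56 + 0.100000 + 0.013056 = 56.1130556
  W → negative
Point 2:
  φ: 33° + 12/60 + 49.03/3600 = 33 + 0.200000 + 0.013619 = 33.2136194
  hemisphere S, so the sign is −
  λ: 36° + 15/60 + 18.6/3600 = 36 + 0.250000 + 0.005167 = 36.2551667
  W → negative
Point 3:
  Lat: 41° + 2/60 + 33.5/3600 = 41 + 0.033333 + 0.009306 = 41.0426389
  S → negative
  Longitude: 82° + 11/60 + 27/3600 = 82 + 0.183333 + 0.007500 = 82.1908333
  E → positive
Point 4:
  Lat: 59° + 54/60 + 8.04/3600 = 59 + 0.900000 + 0.002233 = 59.9022333
  hemisphere S, so the sign is −
  Lon: 40′ + 59″ = 40.98333′; 0 + 40.98333/60 = 0.6830556
  E ⇒ keep positive
Point 5:
  Lat: 53 + 42/60 + 28.6/3600 = 53.7079444
  S → negative
  Lon: 28° + 22/60 + 15/3600 = 28 + 0.366667 + 0.004167 = 28.3708333
  W → negative

1. 24.003889, -56.113056
2. -33.213619, -36.255167
3. -41.042639, 82.190833
4. -59.902233, 0.683056
5. -53.707944, -28.370833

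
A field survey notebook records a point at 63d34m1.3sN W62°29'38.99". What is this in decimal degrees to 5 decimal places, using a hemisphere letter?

63.56703° N, 62.49416° W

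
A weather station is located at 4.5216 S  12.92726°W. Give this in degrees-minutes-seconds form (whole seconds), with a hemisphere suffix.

Latitude: 0.521600 × 60 = 31.29600′ → 31′, remainder × 60 = 17.76″
λ: whole degrees 12; 55.63560′ → 55′ and 38.14″

4°31′18″ S, 12°55′38″ W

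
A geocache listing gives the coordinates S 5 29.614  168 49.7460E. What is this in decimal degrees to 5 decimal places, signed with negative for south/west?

-5.49357, 168.82910

Latitude: 5 + 29.614/60 = 5.493567
hemisphere S, so the sign is −
λ: 49.746′ = 0.829100°; total 168.829100
E → positive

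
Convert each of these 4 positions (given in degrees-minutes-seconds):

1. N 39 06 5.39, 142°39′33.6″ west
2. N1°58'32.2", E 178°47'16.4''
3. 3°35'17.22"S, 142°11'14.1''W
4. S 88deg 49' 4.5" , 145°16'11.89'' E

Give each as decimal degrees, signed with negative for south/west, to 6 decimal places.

1. 39.101497, -142.659333
2. 1.975611, 178.787889
3. -3.588117, -142.187250
4. -88.817917, 145.269969

Point 1:
  φ: 39° + 6/60 + 5.39/3600 = 39 + 0.100000 + 0.001497 = 39.1014972
  N → positive
  Longitude: 142 + 39/60 + 33.6/3600 = 142.6593333
  hemisphere W, so the sign is −
Point 2:
  Lat: 1 + 58/60 + 32.2/3600 = 1.9756111
  N ⇒ keep positive
  λ: 178 + 47/60 + 16.4/3600 = 178.7878889
  E ⇒ keep positive
Point 3:
  Latitude: 3° + 35/60 + 17.22/3600 = 3 + 0.583333 + 0.004783 = 3.5881167
  S → negative
  Longitude: 142 + 11/60 + 14.1/3600 = 142.1872500
  W ⇒ negate
Point 4:
  Lat: 88 + 49/60 + 4.5/3600 = 88.8179167
  S ⇒ negate
  λ: 16′ + 11.89″ = 16.19817′; 145 + 16.19817/60 = 145.2699694
  E → positive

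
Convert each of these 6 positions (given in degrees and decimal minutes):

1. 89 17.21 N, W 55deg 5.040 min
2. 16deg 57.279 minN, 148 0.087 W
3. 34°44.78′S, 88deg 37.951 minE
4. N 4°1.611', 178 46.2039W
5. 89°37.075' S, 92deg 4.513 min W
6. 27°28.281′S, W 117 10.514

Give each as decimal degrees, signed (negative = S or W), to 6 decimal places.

1. 89.286833, -55.084000
2. 16.954650, -148.001450
3. -34.746333, 88.632517
4. 4.026850, -178.770065
5. -89.617917, -92.075217
6. -27.471350, -117.175233

Point 1:
  φ: 89 + 17.21/60 = 89.2868333
  N ⇒ keep positive
  Longitude: 5.04′ = 0.084000°; total 55.0840000
  W → negative
Point 2:
  φ: 16 + 57.279/60 = 16.9546500
  N ⇒ keep positive
  λ: 0.087′ = 0.001450°; total 148.0014500
  W → negative
Point 3:
  φ: 34 + 44.78/60 = 34.7463333
  S → negative
  Longitude: 88 + 37.951/60 = 88.6325167
  E ⇒ keep positive
Point 4:
  Latitude: 1.611′ = 0.026850°; total 4.0268500
  N → positive
  Longitude: 178 + 46.2039/60 = 178.7700650
  hemisphere W, so the sign is −
Point 5:
  Lat: 37.075′ = 0.617917°; total 89.6179167
  hemisphere S, so the sign is −
  Lon: 92 + 4.513/60 = 92.0752167
  W → negative
Point 6:
  φ: 28.281′ = 0.471350°; total 27.4713500
  S ⇒ negate
  Lon: 10.514′ = 0.175233°; total 117.1752333
  W ⇒ negate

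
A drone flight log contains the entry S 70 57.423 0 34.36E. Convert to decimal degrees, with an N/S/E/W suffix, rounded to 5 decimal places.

70.95705° S, 0.57267° E

Lat: 70 + 57.423/60 = 70.957050
λ: 34.36′ = 0.572667°; total 0.572667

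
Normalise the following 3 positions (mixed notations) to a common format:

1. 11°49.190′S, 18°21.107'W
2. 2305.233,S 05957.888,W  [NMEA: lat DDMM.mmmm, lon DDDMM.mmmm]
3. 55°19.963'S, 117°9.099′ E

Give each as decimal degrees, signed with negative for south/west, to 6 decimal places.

1. -11.819833, -18.351783
2. -23.087217, -59.964800
3. -55.332717, 117.151650

Point 1:
  Lat: 11 + 49.19/60 = 11.8198333
  S → negative
  Lon: 21.107′ = 0.351783°; total 18.3517833
  W ⇒ negate
Point 2:
  Latitude: degrees = first 2 digits = 23, minutes = 5.233; 23 + 5.233/60 = 23.0872167
  S → negative
  λ: split at 3 digits → 059° and 57.888′; 59 + 57.888/60 = 59.9648000
  W → negative
Point 3:
  Latitude: 55 + 19.963/60 = 55.3327167
  hemisphere S, so the sign is −
  Longitude: 117 + 9.099/60 = 117.1516500
  E ⇒ keep positive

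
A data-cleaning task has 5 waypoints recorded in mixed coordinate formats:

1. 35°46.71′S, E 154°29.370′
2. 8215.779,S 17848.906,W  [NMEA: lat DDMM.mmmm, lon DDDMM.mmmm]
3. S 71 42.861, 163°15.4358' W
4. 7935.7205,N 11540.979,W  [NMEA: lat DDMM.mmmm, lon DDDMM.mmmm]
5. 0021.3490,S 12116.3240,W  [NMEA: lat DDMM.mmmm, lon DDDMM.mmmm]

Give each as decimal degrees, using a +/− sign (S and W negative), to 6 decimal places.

1. -35.778500, 154.489500
2. -82.262983, -178.815100
3. -71.714350, -163.257263
4. 79.595342, -115.682983
5. -0.355817, -121.272067

Point 1:
  φ: 46.71′ = 0.778500°; total 35.7785000
  hemisphere S, so the sign is −
  Longitude: 154 + 29.37/60 = 154.4895000
  E → positive
Point 2:
  Lat: split at 2 digits → 82° and 15.779′; 82 + 15.779/60 = 82.2629833
  hemisphere S, so the sign is −
  Longitude: degrees = first 3 digits = 178, minutes = 48.906; 178 + 48.906/60 = 178.8151000
  W → negative
Point 3:
  φ: 71 + 42.861/60 = 71.7143500
  S → negative
  λ: 163 + 15.4358/60 = 163.2572633
  W ⇒ negate
Point 4:
  Latitude: degrees = first 2 digits = 79, minutes = 35.7205; 79 + 35.7205/60 = 79.5953417
  N ⇒ keep positive
  Lon: split at 3 digits → 115° and 40.979′; 115 + 40.979/60 = 115.6829833
  W → negative
Point 5:
  Latitude: degrees = first 2 digits = 0, minutes = 21.349; 0 + 21.349/60 = 0.3558167
  hemisphere S, so the sign is −
  Lon: split at 3 digits → 121° and 16.324′; 121 + 16.324/60 = 121.2720667
  W → negative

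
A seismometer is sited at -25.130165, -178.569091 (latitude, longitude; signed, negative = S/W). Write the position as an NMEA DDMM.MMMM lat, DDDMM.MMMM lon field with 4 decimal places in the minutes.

Latitude is negative → S; |value| = 25.130165
Lat: fractional part 0.130165 → 7.809900 minutes
Longitude is negative → W; |value| = 178.569091
Longitude: minutes = (178.569091 − 178) × 60 = 34.145460

2507.8099,S / 17834.1455,W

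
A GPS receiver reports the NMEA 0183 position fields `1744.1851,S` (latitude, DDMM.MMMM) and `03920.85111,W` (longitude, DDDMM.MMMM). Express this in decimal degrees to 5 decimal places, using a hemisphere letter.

17.73642° S, 39.34752° W

φ: split at 2 digits → 17° and 44.1851′; 17 + 44.1851/60 = 17.736418
Longitude: split at 3 digits → 039° and 20.85111′; 39 + 20.85111/60 = 39.347519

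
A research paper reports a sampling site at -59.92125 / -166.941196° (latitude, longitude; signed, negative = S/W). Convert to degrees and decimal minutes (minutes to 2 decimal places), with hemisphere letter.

Latitude is negative → S; |value| = 59.921250
φ: fractional part 0.921250 → 55.2750 minutes
Longitude is negative → W; |value| = 166.941196
λ: 166° + 0.941196 × 60 = 166° 56.4718′

59° 55.28′ S, 166° 56.47′ W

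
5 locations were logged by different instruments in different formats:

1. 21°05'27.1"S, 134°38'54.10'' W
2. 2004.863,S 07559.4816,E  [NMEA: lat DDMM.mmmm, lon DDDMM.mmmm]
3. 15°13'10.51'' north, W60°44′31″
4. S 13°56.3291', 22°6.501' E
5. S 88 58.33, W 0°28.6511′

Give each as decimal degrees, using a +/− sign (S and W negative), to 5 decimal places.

1. -21.09086, -134.64836
2. -20.08105, 75.99136
3. 15.21959, -60.74194
4. -13.93882, 22.10835
5. -88.97217, -0.47752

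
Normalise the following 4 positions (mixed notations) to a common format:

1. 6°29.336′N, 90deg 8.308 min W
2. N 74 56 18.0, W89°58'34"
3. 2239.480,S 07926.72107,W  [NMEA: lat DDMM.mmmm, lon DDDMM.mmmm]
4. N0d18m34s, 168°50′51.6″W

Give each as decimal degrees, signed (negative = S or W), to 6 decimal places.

Point 1:
  φ: 29.336′ = 0.488933°; total 6.4889333
  N → positive
  λ: 8.308′ = 0.138467°; total 90.1384667
  W → negative
Point 2:
  Lat: 74° + 56/60 + 18/3600 = 74 + 0.933333 + 0.005000 = 74.9383333
  N → positive
  Lon: 58′ + 34″ = 58.56667′; 89 + 58.56667/60 = 89.9761111
  W ⇒ negate
Point 3:
  φ: degrees = first 2 digits = 22, minutes = 39.48; 22 + 39.48/60 = 22.6580000
  S → negative
  Longitude: split at 3 digits → 079° and 26.72107′; 79 + 26.72107/60 = 79.4453512
  hemisphere W, so the sign is −
Point 4:
  Lat: 0° + 18/60 + 34/3600 = 0 + 0.300000 + 0.009444 = 0.3094444
  N ⇒ keep positive
  Lon: 168° + 50/60 + 51.6/3600 = 168 + 0.833333 + 0.014333 = 168.8476667
  hemisphere W, so the sign is −

1. 6.488933, -90.138467
2. 74.938333, -89.976111
3. -22.658000, -79.445351
4. 0.309444, -168.847667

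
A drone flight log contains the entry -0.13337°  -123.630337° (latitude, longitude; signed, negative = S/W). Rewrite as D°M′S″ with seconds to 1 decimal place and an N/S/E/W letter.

Latitude is negative → S; |value| = 0.133370
φ: whole degrees 0; 8.00220′ → 8′ and 0.132″
Longitude is negative → W; |value| = 123.630337
λ: whole degrees 123; 37.82022′ → 37′ and 49.213″

0°08′0.1″ S, 123°37′49.2″ W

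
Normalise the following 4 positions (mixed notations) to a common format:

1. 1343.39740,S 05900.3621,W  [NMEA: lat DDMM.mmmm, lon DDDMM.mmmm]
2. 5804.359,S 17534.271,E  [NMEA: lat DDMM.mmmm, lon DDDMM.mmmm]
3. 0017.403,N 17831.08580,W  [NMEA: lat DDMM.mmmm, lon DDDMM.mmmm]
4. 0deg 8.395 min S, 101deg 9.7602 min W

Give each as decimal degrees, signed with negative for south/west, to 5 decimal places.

1. -13.72329, -59.00604
2. -58.07265, 175.57118
3. 0.29005, -178.51810
4. -0.13992, -101.16267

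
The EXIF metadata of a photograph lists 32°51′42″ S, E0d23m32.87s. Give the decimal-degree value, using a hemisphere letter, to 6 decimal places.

32.861667° S, 0.392464° E

Latitude: 32° + 51/60 + 42/3600 = 32 + 0.850000 + 0.011667 = 32.8616667
Lon: 0° + 23/60 + 32.87/3600 = 0 + 0.383333 + 0.009131 = 0.3924639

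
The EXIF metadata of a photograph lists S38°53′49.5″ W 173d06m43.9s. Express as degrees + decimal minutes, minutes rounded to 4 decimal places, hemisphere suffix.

38° 53.8250′ S, 173° 6.7317′ W

Lat: 53 + 49.5/60 = 53.825000′
λ: seconds/60 = 0.73167; minutes = 6 + 0.73167 = 6.731667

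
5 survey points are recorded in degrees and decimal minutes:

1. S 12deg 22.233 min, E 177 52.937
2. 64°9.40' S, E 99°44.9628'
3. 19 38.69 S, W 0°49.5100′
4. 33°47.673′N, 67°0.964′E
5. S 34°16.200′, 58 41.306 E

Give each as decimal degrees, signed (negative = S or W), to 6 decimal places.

1. -12.370550, 177.882283
2. -64.156667, 99.749380
3. -19.644833, -0.825167
4. 33.794550, 67.016067
5. -34.270000, 58.688433

Point 1:
  φ: 12 + 22.233/60 = 12.3705500
  S ⇒ negate
  Longitude: 177 + 52.937/60 = 177.8822833
  E ⇒ keep positive
Point 2:
  Lat: 9.4′ = 0.156667°; total 64.1566667
  hemisphere S, so the sign is −
  Longitude: 44.9628′ = 0.749380°; total 99.7493800
  E → positive
Point 3:
  φ: 19 + 38.69/60 = 19.6448333
  hemisphere S, so the sign is −
  Longitude: 0 + 49.51/60 = 0.8251667
  W → negative
Point 4:
  φ: 47.673′ = 0.794550°; total 33.7945500
  N ⇒ keep positive
  Longitude: 67 + 0.964/60 = 67.0160667
  E ⇒ keep positive
Point 5:
  Lat: 16.2′ = 0.270000°; total 34.2700000
  S ⇒ negate
  Longitude: 41.306′ = 0.688433°; total 58.6884333
  E → positive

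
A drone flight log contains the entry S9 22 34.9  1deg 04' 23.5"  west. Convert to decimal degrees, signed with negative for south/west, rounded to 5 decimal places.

φ: 9 + 22/60 + 34.9/3600 = 9.376361
hemisphere S, so the sign is −
Lon: 1° + 4/60 + 23.5/3600 = 1 + 0.066667 + 0.006528 = 1.073194
hemisphere W, so the sign is −

-9.37636, -1.07319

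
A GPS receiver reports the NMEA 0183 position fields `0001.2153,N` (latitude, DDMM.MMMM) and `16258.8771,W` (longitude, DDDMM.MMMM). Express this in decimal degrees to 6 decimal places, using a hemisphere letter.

Lat: degrees = first 2 digits = 0, minutes = 1.2153; 0 + 1.2153/60 = 0.0202550
Longitude: split at 3 digits → 162° and 58.8771′; 162 + 58.8771/60 = 162.9812850

0.020255° N, 162.981285° W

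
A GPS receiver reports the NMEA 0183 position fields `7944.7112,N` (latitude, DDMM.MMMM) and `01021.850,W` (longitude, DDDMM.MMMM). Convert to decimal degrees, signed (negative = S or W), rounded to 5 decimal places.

φ: split at 2 digits → 79° and 44.7112′; 79 + 44.7112/60 = 79.745187
N → positive
λ: degrees = first 3 digits = 10, minutes = 21.85; 10 + 21.85/60 = 10.364167
W ⇒ negate

79.74519, -10.36417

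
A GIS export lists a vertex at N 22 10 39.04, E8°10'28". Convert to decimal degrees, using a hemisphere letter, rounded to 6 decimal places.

22.177511° N, 8.174444° E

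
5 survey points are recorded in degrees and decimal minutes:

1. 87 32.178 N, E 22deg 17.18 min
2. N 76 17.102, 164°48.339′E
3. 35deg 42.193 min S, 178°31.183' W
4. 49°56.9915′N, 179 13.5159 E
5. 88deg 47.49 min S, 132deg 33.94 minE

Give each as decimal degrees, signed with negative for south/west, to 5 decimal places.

Point 1:
  Lat: 32.178′ = 0.536300°; total 87.536300
  N → positive
  Lon: 22 + 17.18/60 = 22.286333
  E ⇒ keep positive
Point 2:
  Lat: 17.102′ = 0.285033°; total 76.285033
  N ⇒ keep positive
  Longitude: 48.339′ = 0.805650°; total 164.805650
  E ⇒ keep positive
Point 3:
  Lat: 42.193′ = 0.703217°; total 35.703217
  hemisphere S, so the sign is −
  λ: 178 + 31.183/60 = 178.519717
  W → negative
Point 4:
  Lat: 56.9915′ = 0.949858°; total 49.949858
  N ⇒ keep positive
  Lon: 179 + 13.5159/60 = 179.225265
  E → positive
Point 5:
  φ: 47.49′ = 0.791500°; total 88.791500
  S ⇒ negate
  Lon: 33.94′ = 0.565667°; total 132.565667
  E ⇒ keep positive

1. 87.53630, 22.28633
2. 76.28503, 164.80565
3. -35.70322, -178.51972
4. 49.94986, 179.22527
5. -88.79150, 132.56567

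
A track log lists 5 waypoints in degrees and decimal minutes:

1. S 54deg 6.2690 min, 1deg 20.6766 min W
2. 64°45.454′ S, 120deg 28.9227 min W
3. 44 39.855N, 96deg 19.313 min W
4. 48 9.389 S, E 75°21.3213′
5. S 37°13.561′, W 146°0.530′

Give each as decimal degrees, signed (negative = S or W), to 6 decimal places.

1. -54.104483, -1.344610
2. -64.757567, -120.482045
3. 44.664250, -96.321883
4. -48.156483, 75.355355
5. -37.226017, -146.008833

Point 1:
  φ: 54 + 6.269/60 = 54.1044833
  S ⇒ negate
  λ: 1 + 20.6766/60 = 1.3446100
  W → negative
Point 2:
  Lat: 64 + 45.454/60 = 64.7575667
  hemisphere S, so the sign is −
  λ: 28.9227′ = 0.482045°; total 120.4820450
  W → negative
Point 3:
  φ: 44 + 39.855/60 = 44.6642500
  N ⇒ keep positive
  Lon: 19.313′ = 0.321883°; total 96.3218833
  W → negative
Point 4:
  Latitude: 48 + 9.389/60 = 48.1564833
  hemisphere S, so the sign is −
  λ: 21.3213′ = 0.355355°; total 75.3553550
  E ⇒ keep positive
Point 5:
  Latitude: 37 + 13.561/60 = 37.2260167
  hemisphere S, so the sign is −
  Lon: 146 + 0.53/60 = 146.0088333
  hemisphere W, so the sign is −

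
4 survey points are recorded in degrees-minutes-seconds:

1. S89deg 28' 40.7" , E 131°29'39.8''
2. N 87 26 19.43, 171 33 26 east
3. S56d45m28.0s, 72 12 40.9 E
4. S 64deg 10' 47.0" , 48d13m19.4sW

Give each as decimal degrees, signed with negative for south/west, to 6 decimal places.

Point 1:
  Latitude: 28′ + 40.7″ = 28.67833′; 89 + 28.67833/60 = 89.4779722
  S ⇒ negate
  Lon: 29′ + 39.8″ = 29.66333′; 131 + 29.66333/60 = 131.4943889
  E ⇒ keep positive
Point 2:
  Latitude: 26′ + 19.43″ = 26.32383′; 87 + 26.32383/60 = 87.4387306
  N → positive
  λ: 33′ + 26″ = 33.43333′; 171 + 33.43333/60 = 171.5572222
  E ⇒ keep positive
Point 3:
  φ: 45′ + 28″ = 45.46667′; 56 + 45.46667/60 = 56.7577778
  S → negative
  Longitude: 12′ + 40.9″ = 12.68167′; 72 + 12.68167/60 = 72.2113611
  E ⇒ keep positive
Point 4:
  φ: 10′ + 47″ = 10.78333′; 64 + 10.78333/60 = 64.1797222
  S ⇒ negate
  λ: 13′ + 19.4″ = 13.32333′; 48 + 13.32333/60 = 48.2220556
  W → negative

1. -89.477972, 131.494389
2. 87.438731, 171.557222
3. -56.757778, 72.211361
4. -64.179722, -48.222056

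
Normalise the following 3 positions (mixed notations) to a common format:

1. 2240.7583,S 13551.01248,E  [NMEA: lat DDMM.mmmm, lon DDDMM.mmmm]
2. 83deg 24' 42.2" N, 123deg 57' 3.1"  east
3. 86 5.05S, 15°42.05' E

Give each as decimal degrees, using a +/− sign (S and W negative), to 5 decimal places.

Point 1:
  φ: split at 2 digits → 22° and 40.7583′; 22 + 40.7583/60 = 22.679305
  S → negative
  Lon: degrees = first 3 digits = 135, minutes = 51.01248; 135 + 51.01248/60 = 135.850208
  E ⇒ keep positive
Point 2:
  Latitude: 83 + 24/60 + 42.2/3600 = 83.411722
  N ⇒ keep positive
  Longitude: 123 + 57/60 + 3.1/3600 = 123.950861
  E → positive
Point 3:
  Lat: 5.05′ = 0.084167°; total 86.084167
  S ⇒ negate
  Longitude: 42.05′ = 0.700833°; total 15.700833
  E → positive

1. -22.67931, 135.85021
2. 83.41172, 123.95086
3. -86.08417, 15.70083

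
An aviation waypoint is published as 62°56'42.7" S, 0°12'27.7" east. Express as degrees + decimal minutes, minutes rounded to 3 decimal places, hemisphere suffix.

62° 56.712′ S, 0° 12.462′ E

φ: 56 + 42.7/60 = 56.71167′
Longitude: seconds/60 = 0.46167; minutes = 12 + 0.46167 = 12.46167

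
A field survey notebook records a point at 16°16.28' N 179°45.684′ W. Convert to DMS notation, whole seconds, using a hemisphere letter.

16°16′17″ N, 179°45′41″ W

Latitude: 16.28000′ → 16′ and 0.28000 × 60 = 16.80″
λ: 45.68400′ → 45′ and 0.68400 × 60 = 41.04″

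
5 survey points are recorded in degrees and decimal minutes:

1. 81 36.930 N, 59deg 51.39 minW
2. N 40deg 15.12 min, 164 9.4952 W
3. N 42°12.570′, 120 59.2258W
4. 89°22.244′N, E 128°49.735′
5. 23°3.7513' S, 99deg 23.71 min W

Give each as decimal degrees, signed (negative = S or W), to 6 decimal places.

Point 1:
  Latitude: 36.93′ = 0.615500°; total 81.6155000
  N ⇒ keep positive
  λ: 51.39′ = 0.856500°; total 59.8565000
  W ⇒ negate
Point 2:
  Lat: 15.12′ = 0.252000°; total 40.2520000
  N ⇒ keep positive
  Longitude: 9.4952′ = 0.158253°; total 164.1582533
  hemisphere W, so the sign is −
Point 3:
  φ: 12.57′ = 0.209500°; total 42.2095000
  N → positive
  Lon: 59.2258′ = 0.987097°; total 120.9870967
  W ⇒ negate
Point 4:
  Lat: 89 + 22.244/60 = 89.3707333
  N ⇒ keep positive
  Lon: 128 + 49.735/60 = 128.8289167
  E ⇒ keep positive
Point 5:
  Latitude: 23 + 3.7513/60 = 23.0625217
  S → negative
  Longitude: 99 + 23.71/60 = 99.3951667
  hemisphere W, so the sign is −

1. 81.615500, -59.856500
2. 40.252000, -164.158253
3. 42.209500, -120.987097
4. 89.370733, 128.828917
5. -23.062522, -99.395167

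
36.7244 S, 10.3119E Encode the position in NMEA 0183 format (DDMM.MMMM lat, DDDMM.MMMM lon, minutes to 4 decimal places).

Latitude: 36° + 0.724400 × 60 = 36° 43.464000′
λ: 10° + 0.311900 × 60 = 10° 18.714000′

3643.4640,S / 01018.7140,E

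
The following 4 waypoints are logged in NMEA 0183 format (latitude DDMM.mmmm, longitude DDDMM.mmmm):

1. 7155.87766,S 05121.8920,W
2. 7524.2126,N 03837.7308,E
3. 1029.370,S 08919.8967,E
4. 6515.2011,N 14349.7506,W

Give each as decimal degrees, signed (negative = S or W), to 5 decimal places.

1. -71.93129, -51.36487
2. 75.40354, 38.62885
3. -10.48950, 89.33161
4. 65.25335, -143.82918

Point 1:
  Lat: split at 2 digits → 71° and 55.87766′; 71 + 55.87766/60 = 71.931294
  S → negative
  Longitude: split at 3 digits → 051° and 21.892′; 51 + 21.892/60 = 51.364867
  hemisphere W, so the sign is −
Point 2:
  φ: split at 2 digits → 75° and 24.2126′; 75 + 24.2126/60 = 75.403543
  N → positive
  Longitude: degrees = first 3 digits = 38, minutes = 37.7308; 38 + 37.7308/60 = 38.628847
  E ⇒ keep positive
Point 3:
  φ: degrees = first 2 digits = 10, minutes = 29.37; 10 + 29.37/60 = 10.489500
  S ⇒ negate
  Longitude: split at 3 digits → 089° and 19.8967′; 89 + 19.8967/60 = 89.331612
  E ⇒ keep positive
Point 4:
  φ: split at 2 digits → 65° and 15.2011′; 65 + 15.2011/60 = 65.253352
  N → positive
  Lon: split at 3 digits → 143° and 49.7506′; 143 + 49.7506/60 = 143.829177
  W → negative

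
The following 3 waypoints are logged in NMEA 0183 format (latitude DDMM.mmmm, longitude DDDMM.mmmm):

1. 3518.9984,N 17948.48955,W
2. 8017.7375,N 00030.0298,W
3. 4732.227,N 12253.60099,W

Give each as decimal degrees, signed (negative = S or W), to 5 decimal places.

1. 35.31664, -179.80816
2. 80.29563, -0.50050
3. 47.53712, -122.89335

Point 1:
  Lat: split at 2 digits → 35° and 18.9984′; 35 + 18.9984/60 = 35.316640
  N → positive
  Lon: split at 3 digits → 179° and 48.48955′; 179 + 48.48955/60 = 179.808159
  W → negative
Point 2:
  φ: split at 2 digits → 80° and 17.7375′; 80 + 17.7375/60 = 80.295625
  N ⇒ keep positive
  Lon: degrees = first 3 digits = 0, minutes = 30.0298; 0 + 30.0298/60 = 0.500497
  hemisphere W, so the sign is −
Point 3:
  φ: degrees = first 2 digits = 47, minutes = 32.227; 47 + 32.227/60 = 47.537117
  N → positive
  λ: split at 3 digits → 122° and 53.60099′; 122 + 53.60099/60 = 122.893350
  W → negative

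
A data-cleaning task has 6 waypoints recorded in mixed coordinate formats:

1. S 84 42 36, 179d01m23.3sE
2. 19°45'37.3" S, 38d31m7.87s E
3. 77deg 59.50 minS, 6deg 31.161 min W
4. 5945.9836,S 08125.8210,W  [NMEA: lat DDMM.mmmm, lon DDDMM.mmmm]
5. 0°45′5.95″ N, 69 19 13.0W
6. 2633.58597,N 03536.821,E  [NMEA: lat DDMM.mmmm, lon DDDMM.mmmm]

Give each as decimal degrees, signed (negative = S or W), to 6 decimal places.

Point 1:
  Lat: 84 + 42/60 + 36/3600 = 84.7100000
  S ⇒ negate
  Lon: 179° + 1/60 + 23.3/3600 = 179 + 0.016667 + 0.006472 = 179.0231389
  E → positive
Point 2:
  Latitude: 19° + 45/60 + 37.3/3600 = 19 + 0.750000 + 0.010361 = 19.7603611
  hemisphere S, so the sign is −
  Longitude: 31′ + 7.87″ = 31.13117′; 38 + 31.13117/60 = 38.5188528
  E → positive
Point 3:
  Latitude: 77 + 59.5/60 = 77.9916667
  S → negative
  λ: 31.161′ = 0.519350°; total 6.5193500
  hemisphere W, so the sign is −
Point 4:
  Lat: split at 2 digits → 59° and 45.9836′; 59 + 45.9836/60 = 59.7663933
  S ⇒ negate
  Longitude: degrees = first 3 digits = 81, minutes = 25.821; 81 + 25.821/60 = 81.4303500
  W ⇒ negate
Point 5:
  φ: 0 + 45/60 + 5.95/3600 = 0.7516528
  N → positive
  Lon: 69° + 19/60 + 13/3600 = 69 + 0.316667 + 0.003611 = 69.3202778
  W → negative
Point 6:
  Lat: split at 2 digits → 26° and 33.58597′; 26 + 33.58597/60 = 26.5597662
  N ⇒ keep positive
  λ: split at 3 digits → 035° and 36.821′; 35 + 36.821/60 = 35.6136833
  E → positive

1. -84.710000, 179.023139
2. -19.760361, 38.518853
3. -77.991667, -6.519350
4. -59.766393, -81.430350
5. 0.751653, -69.320278
6. 26.559766, 35.613683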